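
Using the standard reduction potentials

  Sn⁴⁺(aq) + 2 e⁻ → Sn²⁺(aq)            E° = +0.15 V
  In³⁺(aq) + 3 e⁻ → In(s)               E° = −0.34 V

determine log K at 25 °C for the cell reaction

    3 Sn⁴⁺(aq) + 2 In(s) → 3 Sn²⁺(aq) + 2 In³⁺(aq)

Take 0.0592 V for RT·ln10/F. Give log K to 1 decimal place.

The Sn⁴⁺/Sn²⁺ couple is reduced (cathode); E°cell = +0.15 − (−0.34) = +0.49 V with n = 6.
At equilibrium E = 0, so log K = nE°cell / 0.0592 = (6)(+0.49) / 0.0592 = 49.7.

log K = 49.7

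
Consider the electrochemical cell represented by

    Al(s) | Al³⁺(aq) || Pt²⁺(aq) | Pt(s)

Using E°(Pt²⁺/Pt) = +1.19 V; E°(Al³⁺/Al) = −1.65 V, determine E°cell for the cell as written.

+2.84 V

By convention the left-hand electrode in cell notation is the anode (oxidation) and the right-hand electrode is the cathode (reduction).
E°cell = E°(right) − E°(left) = +1.19 − (−1.65) = +2.84 V.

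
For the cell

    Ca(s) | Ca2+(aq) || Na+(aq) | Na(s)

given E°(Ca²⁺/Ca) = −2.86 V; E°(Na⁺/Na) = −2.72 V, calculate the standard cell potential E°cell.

By convention the left-hand electrode in cell notation is the anode (oxidation) and the right-hand electrode is the cathode (reduction).
E°cell = E°(right) − E°(left) = −2.72 − (−2.86) = +0.14 V.

+0.14 V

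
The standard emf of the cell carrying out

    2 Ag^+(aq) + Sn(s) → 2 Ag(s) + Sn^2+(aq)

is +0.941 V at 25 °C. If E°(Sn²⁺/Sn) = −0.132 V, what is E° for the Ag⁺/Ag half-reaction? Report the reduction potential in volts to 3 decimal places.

+0.809 V

In the reaction as written the Ag⁺/Ag couple is reduced (cathode) and Sn²⁺/Sn is oxidized (anode), so E°cell = E°(Ag⁺/Ag) − E°(Sn²⁺/Sn).
E°(Ag⁺/Ag) = E°cell + E°(anode) = +0.941 + (−0.132) = +0.809 V.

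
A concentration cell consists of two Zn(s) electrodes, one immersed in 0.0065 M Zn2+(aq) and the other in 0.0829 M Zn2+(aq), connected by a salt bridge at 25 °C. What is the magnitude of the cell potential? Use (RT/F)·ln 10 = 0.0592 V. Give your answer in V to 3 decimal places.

0.033 V

For a concentration cell E°cell = 0, since both electrodes use the same couple.
The compartment with the higher Zn2+(aq) concentration (0.0829 M) acts as the cathode; ions are reduced there and produced at the dilute (0.0065 M) anode.
With n = 2, Ecell = −(0.0592/2)·log([dilute]/[conc]) = −(0.0592/2)·log(0.0065/0.0829) = +0.033 V.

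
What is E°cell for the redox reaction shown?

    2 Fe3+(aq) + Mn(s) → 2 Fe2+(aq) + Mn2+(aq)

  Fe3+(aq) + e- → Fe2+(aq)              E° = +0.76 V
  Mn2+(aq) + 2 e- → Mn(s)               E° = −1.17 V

+1.93 V

In the reaction as written, Fe3+(aq) is reduced (cathode) and Mn2+(aq) is produced by oxidation at the anode.
E°cell = E°(cathode) − E°(anode) = +0.76 − (−1.17) = +1.93 V.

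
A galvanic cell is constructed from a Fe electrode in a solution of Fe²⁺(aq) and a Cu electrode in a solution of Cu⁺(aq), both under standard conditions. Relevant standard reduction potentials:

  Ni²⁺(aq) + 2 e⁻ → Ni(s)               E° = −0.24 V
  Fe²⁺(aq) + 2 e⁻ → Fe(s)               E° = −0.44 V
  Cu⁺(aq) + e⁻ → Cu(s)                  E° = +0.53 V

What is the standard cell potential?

+0.97 V

The Cu⁺/Cu couple has the higher E°, so Cu ion is reduced (cathode) and Fe is oxidized (anode).
E°cell = E°(cathode) − E°(anode) = +0.53 − (−0.44) = +0.97 V.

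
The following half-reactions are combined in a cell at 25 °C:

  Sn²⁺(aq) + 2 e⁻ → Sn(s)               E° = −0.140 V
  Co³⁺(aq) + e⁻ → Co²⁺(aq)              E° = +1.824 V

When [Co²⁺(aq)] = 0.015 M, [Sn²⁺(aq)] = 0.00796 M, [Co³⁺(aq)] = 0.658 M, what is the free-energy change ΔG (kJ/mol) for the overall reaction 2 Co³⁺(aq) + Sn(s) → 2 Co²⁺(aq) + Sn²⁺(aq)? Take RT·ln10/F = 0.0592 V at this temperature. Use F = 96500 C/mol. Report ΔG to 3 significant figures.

−410 kJ/mol

With Co³⁺/Co²⁺ reduced at the cathode, E°cell = +1.824 − (−0.140) = +1.964 V and n = 2.
Here Q = ([Co²⁺(aq)]^2·[Sn²⁺(aq)]) / [Co³⁺(aq)]^2 = 4.14×10^−6 (log Q = −5.383), giving E = +1.964 − (0.0592/2)·(−5.383) = +2.1233 V.
Then ΔG = −nFE = −2 × 96500 × +2.1233 J/mol = −410 kJ/mol.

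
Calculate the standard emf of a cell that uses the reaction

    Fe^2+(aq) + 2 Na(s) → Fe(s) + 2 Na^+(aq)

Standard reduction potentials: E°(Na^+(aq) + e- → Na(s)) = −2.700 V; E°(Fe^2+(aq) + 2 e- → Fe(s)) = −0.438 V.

+2.262 V

Fe^2+(aq) gains electrons, so the Fe²⁺/Fe couple is the cathode; the Na⁺/Na couple is the anode.
E°cell = E°(cathode) − E°(anode) = −0.438 − (−2.700) = +2.262 V.
The positive value indicates the reaction is spontaneous as written.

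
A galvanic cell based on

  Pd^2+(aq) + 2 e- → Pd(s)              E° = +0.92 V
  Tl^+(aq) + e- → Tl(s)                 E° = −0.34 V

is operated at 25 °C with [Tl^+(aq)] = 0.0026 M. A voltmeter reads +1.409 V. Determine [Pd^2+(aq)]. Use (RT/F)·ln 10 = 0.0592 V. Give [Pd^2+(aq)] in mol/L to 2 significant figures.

0.73 M

Pd²⁺/Pd is the cathode (higher E°); E°cell = +0.92 − (−0.34) = +1.26 V with n = 2.
From the Nernst equation, log Q = n(E° − E)/0.0592 = 2·(+1.26 − (+1.409))/0.0592 = −5.034.
The balanced reaction is Pd^2+(aq) + 2 Tl(s) → Pd(s) + 2 Tl^+(aq), so Q = [Tl^+(aq)]^2 / [Pd^2+(aq)].
Substituting the known concentrations and solving, log [Pd^2+(aq)] = −0.136 and [Pd^2+(aq)] = 0.73 M.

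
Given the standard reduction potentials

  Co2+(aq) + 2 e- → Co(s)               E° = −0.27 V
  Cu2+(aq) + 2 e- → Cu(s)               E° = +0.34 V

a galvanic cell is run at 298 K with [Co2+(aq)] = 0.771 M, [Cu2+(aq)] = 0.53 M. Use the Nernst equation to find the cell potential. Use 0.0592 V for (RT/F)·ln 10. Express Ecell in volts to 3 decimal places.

Cu²⁺/Cu is reduced (cathode, E° = +0.34 V) and Co²⁺/Co is oxidized (anode).
The standard potential is +0.34 − (−0.27) = +0.61 V and the balanced reaction transfers n = 2 electrons.
Balancing gives Cu2+(aq) + Co(s) → Cu(s) + Co2+(aq); hence Q = [Co2+(aq)] / [Cu2+(aq)] = 1.45 (log Q = 0.163).
E = E° − (0.0592/n)·log Q = +0.61 − (0.0592/2)(0.163) = +0.605 V.

+0.605 V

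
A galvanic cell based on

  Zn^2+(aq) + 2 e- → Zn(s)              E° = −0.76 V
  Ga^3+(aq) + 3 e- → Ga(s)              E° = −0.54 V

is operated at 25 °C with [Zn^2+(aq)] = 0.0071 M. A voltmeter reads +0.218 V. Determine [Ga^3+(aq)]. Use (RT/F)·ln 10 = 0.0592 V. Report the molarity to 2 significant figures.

0.00047 M

With Ga³⁺/Ga at the cathode and Zn²⁺/Zn at the anode, E°cell = −0.54 − (−0.76) = +0.22 V (n = 6).
From the Nernst equation, log Q = n(E° − E)/0.0592 = 6·(+0.22 − (+0.218))/0.0592 = 0.203.
The balanced reaction is 2 Ga^3+(aq) + 3 Zn(s) → 2 Ga(s) + 3 Zn^2+(aq), so Q = [Zn^2+(aq)]^3 / [Ga^3+(aq)]^2.
Solving for the unknown gives log [Ga^3+(aq)] = −3.325, so [Ga^3+(aq)] ≈ 0.00047 M.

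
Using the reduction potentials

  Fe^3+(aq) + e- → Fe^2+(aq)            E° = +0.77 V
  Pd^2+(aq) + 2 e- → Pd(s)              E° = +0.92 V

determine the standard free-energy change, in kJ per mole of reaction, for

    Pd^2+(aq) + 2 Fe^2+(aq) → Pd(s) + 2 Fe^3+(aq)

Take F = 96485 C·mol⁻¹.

In the reaction as written Pd^2+(aq) is reduced, so the Pd²⁺/Pd couple is the cathode and Fe³⁺/Fe²⁺ is the anode.
E°cell = +0.92 − (+0.77) = +0.15 V; balancing electrons gives n = 2.
ΔG° = −nFE°cell = −(2)(96485)(+0.15) J/mol = −28.9 kJ/mol.

−28.9 kJ/mol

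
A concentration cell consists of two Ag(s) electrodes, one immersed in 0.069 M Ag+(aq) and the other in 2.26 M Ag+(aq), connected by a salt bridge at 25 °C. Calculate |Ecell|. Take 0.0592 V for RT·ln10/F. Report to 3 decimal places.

For a concentration cell E°cell = 0, since both electrodes use the same couple.
The compartment with the higher Ag+(aq) concentration (2.26 M) acts as the cathode; ions are reduced there and produced at the dilute (0.069 M) anode.
With n = 1, Ecell = −(0.0592/1)·log([dilute]/[conc]) = −(0.0592/1)·log(0.069/2.26) = +0.090 V.

0.090 V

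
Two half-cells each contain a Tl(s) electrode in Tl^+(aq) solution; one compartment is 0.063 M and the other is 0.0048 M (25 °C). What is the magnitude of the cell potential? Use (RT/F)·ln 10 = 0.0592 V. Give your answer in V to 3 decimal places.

0.066 V

For a concentration cell E°cell = 0, since both electrodes use the same couple.
The compartment with the higher Tl^+(aq) concentration (0.063 M) acts as the cathode; ions are reduced there and produced at the dilute (0.0048 M) anode.
With n = 1, Ecell = −(0.0592/1)·log([dilute]/[conc]) = −(0.0592/1)·log(0.0048/0.063) = +0.066 V.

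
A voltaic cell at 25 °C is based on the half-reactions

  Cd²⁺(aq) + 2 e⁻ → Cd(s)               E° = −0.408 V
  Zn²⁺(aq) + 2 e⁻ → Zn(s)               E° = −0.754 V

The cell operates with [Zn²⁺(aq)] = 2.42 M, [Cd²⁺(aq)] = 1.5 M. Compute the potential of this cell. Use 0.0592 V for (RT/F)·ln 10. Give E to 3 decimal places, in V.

+0.340 V

The Cd²⁺/Cd couple has the more positive E°, so it is the cathode; Zn²⁺/Zn is the anode.
E°cell = −0.408 − (−0.754) = +0.346 V, with n = 2 electrons transferred.
For the overall reaction Cd²⁺(aq) + Zn(s) → Cd(s) + Zn²⁺(aq), Q = [Zn²⁺(aq)] / [Cd²⁺(aq)] = 1.61, giving log Q = 0.208.
Applying E = E° − (RT ln10/nF)·log Q gives +0.346 − (0.0592/2)(0.208) = +0.340 V.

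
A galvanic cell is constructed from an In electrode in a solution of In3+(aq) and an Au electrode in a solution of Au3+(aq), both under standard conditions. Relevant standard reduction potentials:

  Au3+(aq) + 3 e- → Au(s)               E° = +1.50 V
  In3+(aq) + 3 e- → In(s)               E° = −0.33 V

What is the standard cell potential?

+1.83 V

Of the two couples in this cell, the one with the more positive reduction potential is reduced at the cathode: here that is Au³⁺/Au (+1.50 V); In³⁺/In (−0.33 V) is the anode.
E°cell = E°(cathode) − E°(anode) = +1.50 − (−0.33) = +1.83 V.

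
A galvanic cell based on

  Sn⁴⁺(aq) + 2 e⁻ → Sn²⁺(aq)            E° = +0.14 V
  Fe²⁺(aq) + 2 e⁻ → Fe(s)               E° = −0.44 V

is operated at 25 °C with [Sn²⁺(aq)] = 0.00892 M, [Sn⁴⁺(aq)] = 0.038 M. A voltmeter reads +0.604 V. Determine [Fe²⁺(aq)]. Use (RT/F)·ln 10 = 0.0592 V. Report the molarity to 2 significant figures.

Sn⁴⁺/Sn²⁺ is the cathode (higher E°); E°cell = +0.14 − (−0.44) = +0.58 V with n = 2.
Since E = E° − (0.0592/n)·log Q, log Q = n(E° − E)/0.0592 = −0.811.
For Sn⁴⁺(aq) + Fe(s) → Sn²⁺(aq) + Fe²⁺(aq), the reaction quotient is Q = ([Sn²⁺(aq)]·[Fe²⁺(aq)]) / [Sn⁴⁺(aq)].
Solving for the unknown gives log [Fe²⁺(aq)] = −0.182, so [Fe²⁺(aq)] ≈ 0.66 M.

0.66 M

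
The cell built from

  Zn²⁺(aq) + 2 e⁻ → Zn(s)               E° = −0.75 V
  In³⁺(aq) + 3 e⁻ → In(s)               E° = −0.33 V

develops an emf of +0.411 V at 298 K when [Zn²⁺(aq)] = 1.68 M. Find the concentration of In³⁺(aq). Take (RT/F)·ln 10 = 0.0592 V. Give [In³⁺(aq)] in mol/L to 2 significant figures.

In³⁺/In is the cathode (higher E°); E°cell = −0.33 − (−0.75) = +0.42 V with n = 6.
From the Nernst equation, log Q = n(E° − E)/0.0592 = 6·(+0.42 − (+0.411))/0.0592 = 0.912.
Balancing electrons gives 2 In³⁺(aq) + 3 Zn(s) → 2 In(s) + 3 Zn²⁺(aq); thus Q = [Zn²⁺(aq)]^3 / [In³⁺(aq)]^2.
Isolating [In³⁺(aq)] in Q = 10^{0.912} yields log [In³⁺(aq)] = −0.118, i.e. 0.76 M.

0.76 M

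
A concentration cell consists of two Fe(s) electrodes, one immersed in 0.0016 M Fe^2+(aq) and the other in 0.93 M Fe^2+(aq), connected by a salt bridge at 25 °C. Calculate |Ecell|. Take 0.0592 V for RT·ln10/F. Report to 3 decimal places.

For a concentration cell E°cell = 0, since both electrodes use the same couple.
The compartment with the higher Fe^2+(aq) concentration (0.93 M) acts as the cathode; ions are reduced there and produced at the dilute (0.0016 M) anode.
With n = 2, Ecell = −(0.0592/2)·log([dilute]/[conc]) = −(0.0592/2)·log(0.0016/0.93) = +0.082 V.

0.082 V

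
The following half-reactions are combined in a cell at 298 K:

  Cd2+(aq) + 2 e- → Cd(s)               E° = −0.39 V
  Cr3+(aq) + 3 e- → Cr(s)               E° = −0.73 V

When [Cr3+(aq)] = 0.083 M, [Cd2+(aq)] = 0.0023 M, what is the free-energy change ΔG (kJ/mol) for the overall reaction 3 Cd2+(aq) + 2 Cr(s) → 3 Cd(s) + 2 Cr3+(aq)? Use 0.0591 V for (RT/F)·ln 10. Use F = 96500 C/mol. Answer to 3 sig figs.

The standard cell potential is −0.39 − (−0.73) = +0.34 V, with n = 6 electrons in the balanced equation.
The reaction quotient is [Cr3+(aq)]^2 / [Cd2+(aq)]^3 = 5.66×10^5; by Nernst, E = +0.34 − (0.0591/6)(5.753) = +0.2833 V.
Then ΔG = −nFE = −6 × 96500 × +0.2833 J/mol = −164 kJ/mol.

−164 kJ/mol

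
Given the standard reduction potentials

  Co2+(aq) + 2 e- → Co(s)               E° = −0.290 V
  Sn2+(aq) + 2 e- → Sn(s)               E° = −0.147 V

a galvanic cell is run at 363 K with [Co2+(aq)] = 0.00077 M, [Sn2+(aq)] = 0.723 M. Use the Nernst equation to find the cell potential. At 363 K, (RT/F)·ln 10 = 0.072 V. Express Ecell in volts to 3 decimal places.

Since E°(Sn²⁺/Sn) > E°(Co²⁺/Co), Sn²⁺/Sn serves as the cathode.
E°cell = E°cat − E°an = −0.147 − (−0.290) = +0.143 V; n = 2.
The balanced reaction is Sn2+(aq) + Co(s) → Sn(s) + Co2+(aq), so Q = [Co2+(aq)] / [Sn2+(aq)] = 0.00107 and log Q = −2.973.
By the Nernst equation, E = +0.143 − (0.072/2)·(−2.973) = +0.250 V.

+0.250 V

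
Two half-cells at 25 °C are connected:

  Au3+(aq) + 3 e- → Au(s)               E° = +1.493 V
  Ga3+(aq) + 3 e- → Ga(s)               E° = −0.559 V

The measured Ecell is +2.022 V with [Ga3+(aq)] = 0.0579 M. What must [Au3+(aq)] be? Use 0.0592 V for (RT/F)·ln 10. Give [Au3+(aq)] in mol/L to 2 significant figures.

0.0017 M

Au³⁺/Au is the cathode (higher E°); E°cell = +1.493 − (−0.559) = +2.052 V with n = 3.
Since E = E° − (0.0592/n)·log Q, log Q = n(E° − E)/0.0592 = 1.520.
Balancing electrons gives Au3+(aq) + Ga(s) → Au(s) + Ga3+(aq); thus Q = [Ga3+(aq)] / [Au3+(aq)].
Substituting the known concentrations and solving, log [Au3+(aq)] = −2.757 and [Au3+(aq)] = 0.0017 M.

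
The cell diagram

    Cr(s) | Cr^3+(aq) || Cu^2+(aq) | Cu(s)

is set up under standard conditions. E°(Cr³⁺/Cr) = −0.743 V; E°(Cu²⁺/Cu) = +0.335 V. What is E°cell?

+1.078 V

By convention the left-hand electrode in cell notation is the anode (oxidation) and the right-hand electrode is the cathode (reduction).
E°cell = E°(right) − E°(left) = +0.335 − (−0.743) = +1.078 V.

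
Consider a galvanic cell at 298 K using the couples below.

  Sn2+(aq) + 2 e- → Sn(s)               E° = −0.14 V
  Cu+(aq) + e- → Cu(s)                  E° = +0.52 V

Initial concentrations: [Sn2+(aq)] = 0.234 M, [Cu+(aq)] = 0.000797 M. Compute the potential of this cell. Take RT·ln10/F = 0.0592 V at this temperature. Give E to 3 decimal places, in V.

+0.495 V

Since E°(Cu⁺/Cu) > E°(Sn²⁺/Sn), Cu⁺/Cu serves as the cathode.
E°cell = E°cat − E°an = +0.52 − (−0.14) = +0.66 V; n = 2.
The balanced reaction is 2 Cu+(aq) + Sn(s) → 2 Cu(s) + Sn2+(aq), so Q = [Sn2+(aq)] / [Cu+(aq)]^2 = 3.68×10^5 and log Q = 5.566.
E = E° − (0.0592/n)·log Q = +0.66 − (0.0592/2)(5.566) = +0.495 V.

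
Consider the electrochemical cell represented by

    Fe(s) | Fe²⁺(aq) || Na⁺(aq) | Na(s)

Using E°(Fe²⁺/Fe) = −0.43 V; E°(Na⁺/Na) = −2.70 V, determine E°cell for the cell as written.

By convention the left-hand electrode in cell notation is the anode (oxidation) and the right-hand electrode is the cathode (reduction).
E°cell = E°(right) − E°(left) = −2.70 − (−0.43) = −2.27 V.
The negative sign shows that, as written, the cell would require an external voltage to drive the reaction.

−2.27 V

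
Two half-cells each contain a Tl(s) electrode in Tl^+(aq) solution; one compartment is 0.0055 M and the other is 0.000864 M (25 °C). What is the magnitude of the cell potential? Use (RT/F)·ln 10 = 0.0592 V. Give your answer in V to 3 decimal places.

0.048 V

For a concentration cell E°cell = 0, since both electrodes use the same couple.
The compartment with the higher Tl^+(aq) concentration (0.0055 M) acts as the cathode; ions are reduced there and produced at the dilute (0.000864 M) anode.
With n = 1, Ecell = −(0.0592/1)·log([dilute]/[conc]) = −(0.0592/1)·log(0.000864/0.0055) = +0.048 V.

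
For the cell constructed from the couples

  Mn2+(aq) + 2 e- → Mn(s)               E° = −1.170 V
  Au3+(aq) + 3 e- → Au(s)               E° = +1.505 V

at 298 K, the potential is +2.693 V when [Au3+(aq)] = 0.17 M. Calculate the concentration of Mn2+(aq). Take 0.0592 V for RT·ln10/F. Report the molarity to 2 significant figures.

0.076 M

With Au³⁺/Au at the cathode and Mn²⁺/Mn at the anode, E°cell = +1.505 − (−1.170) = +2.675 V (n = 6).
Rearranging E = E° − (0.0592/n)·log Q gives log Q = 6(+2.675 − (+2.693))/0.0592 = −1.824.
Balancing electrons gives 2 Au3+(aq) + 3 Mn(s) → 2 Au(s) + 3 Mn2+(aq); thus Q = [Mn2+(aq)]^3 / [Au3+(aq)]^2.
Isolating [Mn2+(aq)] in Q = 10^{−1.824} yields log [Mn2+(aq)] = −1.121, i.e. 0.076 M.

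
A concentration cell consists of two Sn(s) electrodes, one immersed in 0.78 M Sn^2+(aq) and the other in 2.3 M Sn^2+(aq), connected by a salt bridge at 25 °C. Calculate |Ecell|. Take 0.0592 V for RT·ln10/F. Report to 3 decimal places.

For a concentration cell E°cell = 0, since both electrodes use the same couple.
The compartment with the higher Sn^2+(aq) concentration (2.3 M) acts as the cathode; ions are reduced there and produced at the dilute (0.78 M) anode.
With n = 2, Ecell = −(0.0592/2)·log([dilute]/[conc]) = −(0.0592/2)·log(0.78/2.3) = +0.014 V.

0.014 V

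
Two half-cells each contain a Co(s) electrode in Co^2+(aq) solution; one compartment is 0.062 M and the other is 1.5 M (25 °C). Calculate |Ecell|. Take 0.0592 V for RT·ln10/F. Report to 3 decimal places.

0.041 V

For a concentration cell E°cell = 0, since both electrodes use the same couple.
The compartment with the higher Co^2+(aq) concentration (1.5 M) acts as the cathode; ions are reduced there and produced at the dilute (0.062 M) anode.
With n = 2, Ecell = −(0.0592/2)·log([dilute]/[conc]) = −(0.0592/2)·log(0.062/1.5) = +0.041 V.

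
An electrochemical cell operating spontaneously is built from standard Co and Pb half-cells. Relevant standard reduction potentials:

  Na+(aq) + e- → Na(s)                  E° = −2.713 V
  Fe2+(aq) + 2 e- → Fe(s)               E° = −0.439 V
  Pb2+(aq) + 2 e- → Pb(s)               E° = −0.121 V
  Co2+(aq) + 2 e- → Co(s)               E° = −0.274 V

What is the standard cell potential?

+0.153 V

Of the two couples in this cell, the one with the more positive reduction potential is reduced at the cathode: here that is Pb²⁺/Pb (−0.121 V); Co²⁺/Co (−0.274 V) is the anode.
E°cell = E°(cathode) − E°(anode) = −0.121 − (−0.274) = +0.153 V.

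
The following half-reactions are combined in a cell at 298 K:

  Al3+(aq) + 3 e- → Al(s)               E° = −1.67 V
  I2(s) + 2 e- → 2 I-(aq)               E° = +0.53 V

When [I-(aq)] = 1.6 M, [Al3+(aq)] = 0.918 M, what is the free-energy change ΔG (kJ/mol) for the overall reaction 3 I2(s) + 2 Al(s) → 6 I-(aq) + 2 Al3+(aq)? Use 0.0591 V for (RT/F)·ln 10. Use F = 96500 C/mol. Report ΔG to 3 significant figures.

With I₂/I⁻ reduced at the cathode, E°cell = +0.53 − (−1.67) = +2.20 V and n = 6.
Q = [I-(aq)]^6·[Al3+(aq)]^2 = 14.1, so log Q = 1.150 and E = +2.20 − (0.0591/6)(1.150) = +2.1887 V.
ΔG = −nFE = −(6)(96500)(+2.1887) J/mol = −1270 kJ/mol.

−1270 kJ/mol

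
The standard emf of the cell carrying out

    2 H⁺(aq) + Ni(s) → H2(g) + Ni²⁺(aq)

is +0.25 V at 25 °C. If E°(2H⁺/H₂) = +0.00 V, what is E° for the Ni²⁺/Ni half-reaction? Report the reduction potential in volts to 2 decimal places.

In the reaction as written the 2H⁺/H₂ couple is reduced (cathode) and Ni²⁺/Ni is oxidized (anode), so E°cell = E°(2H⁺/H₂) − E°(Ni²⁺/Ni).
E°(Ni²⁺/Ni) = E°(cathode) − E°cell = +0.00 − (+0.25) = −0.25 V.

−0.25 V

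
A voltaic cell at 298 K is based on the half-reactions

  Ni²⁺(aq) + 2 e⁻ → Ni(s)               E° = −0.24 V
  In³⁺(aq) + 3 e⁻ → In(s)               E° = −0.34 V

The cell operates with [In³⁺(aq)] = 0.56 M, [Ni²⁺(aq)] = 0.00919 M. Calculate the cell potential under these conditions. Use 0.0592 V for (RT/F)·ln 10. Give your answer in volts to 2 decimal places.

Ni²⁺/Ni is reduced (cathode, E° = −0.24 V) and In³⁺/In is oxidized (anode).
E°cell = E°cat − E°an = −0.24 − (−0.34) = +0.10 V; n = 6.
For the overall reaction 3 Ni²⁺(aq) + 2 In(s) → 3 Ni(s) + 2 In³⁺(aq), Q = [In³⁺(aq)]^2 / [Ni²⁺(aq)]^3 = 4.04×10^5, giving log Q = 5.606.
E = E° − (0.0592/n)·log Q = +0.10 − (0.0592/6)(5.606) = +0.04 V.

+0.04 V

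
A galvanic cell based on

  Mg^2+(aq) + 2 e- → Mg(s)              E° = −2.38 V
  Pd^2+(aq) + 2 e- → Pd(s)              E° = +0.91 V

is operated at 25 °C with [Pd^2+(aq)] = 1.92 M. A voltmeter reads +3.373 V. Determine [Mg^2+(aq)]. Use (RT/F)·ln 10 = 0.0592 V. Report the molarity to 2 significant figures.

With Pd²⁺/Pd at the cathode and Mg²⁺/Mg at the anode, E°cell = +0.91 − (−2.38) = +3.29 V (n = 2).
Since E = E° − (0.0592/n)·log Q, log Q = n(E° − E)/0.0592 = −2.804.
The balanced reaction is Pd^2+(aq) + Mg(s) → Pd(s) + Mg^2+(aq), so Q = [Mg^2+(aq)] / [Pd^2+(aq)].
Isolating [Mg^2+(aq)] in Q = 10^{−2.804} yields log [Mg^2+(aq)] = −2.521, i.e. 0.0030 M.

0.0030 M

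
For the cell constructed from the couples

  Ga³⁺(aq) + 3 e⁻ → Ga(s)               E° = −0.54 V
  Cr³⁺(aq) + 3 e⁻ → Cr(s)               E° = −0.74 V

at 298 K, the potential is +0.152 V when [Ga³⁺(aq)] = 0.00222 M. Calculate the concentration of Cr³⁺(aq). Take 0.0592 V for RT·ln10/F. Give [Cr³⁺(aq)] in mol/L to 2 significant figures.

With Ga³⁺/Ga at the cathode and Cr³⁺/Cr at the anode, E°cell = −0.54 − (−0.74) = +0.20 V (n = 3).
Rearranging E = E° − (0.0592/n)·log Q gives log Q = 3(+0.20 − (+0.152))/0.0592 = 2.432.
For Ga³⁺(aq) + Cr(s) → Ga(s) + Cr³⁺(aq), the reaction quotient is Q = [Cr³⁺(aq)] / [Ga³⁺(aq)].
Isolating [Cr³⁺(aq)] in Q = 10^{2.432} yields log [Cr³⁺(aq)] = −0.222, i.e. 0.60 M.

0.60 M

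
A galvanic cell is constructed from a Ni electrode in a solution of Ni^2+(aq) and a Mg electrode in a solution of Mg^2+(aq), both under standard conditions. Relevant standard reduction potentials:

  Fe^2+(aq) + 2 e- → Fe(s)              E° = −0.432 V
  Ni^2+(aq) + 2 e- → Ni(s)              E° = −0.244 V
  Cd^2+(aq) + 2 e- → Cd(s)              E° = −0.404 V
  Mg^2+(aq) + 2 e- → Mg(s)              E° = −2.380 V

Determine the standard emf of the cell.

The Ni²⁺/Ni couple has the higher E°, so Ni ion is reduced (cathode) and Mg is oxidized (anode).
E°cell = E°(cathode) − E°(anode) = −0.244 − (−2.380) = +2.136 V.

+2.136 V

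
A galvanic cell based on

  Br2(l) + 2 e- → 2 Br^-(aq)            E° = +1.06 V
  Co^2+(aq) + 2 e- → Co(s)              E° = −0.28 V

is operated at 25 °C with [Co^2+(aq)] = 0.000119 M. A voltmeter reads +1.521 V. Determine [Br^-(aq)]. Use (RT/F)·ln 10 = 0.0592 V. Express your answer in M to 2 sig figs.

With Br₂/Br⁻ at the cathode and Co²⁺/Co at the anode, E°cell = +1.06 − (−0.28) = +1.34 V (n = 2).
From the Nernst equation, log Q = n(E° − E)/0.0592 = 2·(+1.34 − (+1.521))/0.0592 = −6.115.
The balanced reaction is Br2(l) + Co(s) → 2 Br^-(aq) + Co^2+(aq), so Q = [Br^-(aq)]^2·[Co^2+(aq)].
Substituting the known concentrations and solving, log [Br^-(aq)] = −1.095 and [Br^-(aq)] = 0.080 M.

0.080 M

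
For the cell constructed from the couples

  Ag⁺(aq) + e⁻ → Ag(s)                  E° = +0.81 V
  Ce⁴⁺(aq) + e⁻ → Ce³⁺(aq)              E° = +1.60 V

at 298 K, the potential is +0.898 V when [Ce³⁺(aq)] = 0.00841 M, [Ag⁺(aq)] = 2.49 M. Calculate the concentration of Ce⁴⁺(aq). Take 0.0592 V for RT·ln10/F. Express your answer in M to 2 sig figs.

1.4 M

The Ce⁴⁺/Ce³⁺ couple has the larger reduction potential, so it is the cathode: E°cell = +1.60 − (+0.81) = +0.79 V and n = 1.
From the Nernst equation, log Q = n(E° − E)/0.0592 = 1·(+0.79 − (+0.898))/0.0592 = −1.824.
Balancing electrons gives Ce⁴⁺(aq) + Ag(s) → Ce³⁺(aq) + Ag⁺(aq); thus Q = ([Ce³⁺(aq)]·[Ag⁺(aq)]) / [Ce⁴⁺(aq)].
Solving for the unknown gives log [Ce⁴⁺(aq)] = 0.145, so [Ce⁴⁺(aq)] ≈ 1.4 M.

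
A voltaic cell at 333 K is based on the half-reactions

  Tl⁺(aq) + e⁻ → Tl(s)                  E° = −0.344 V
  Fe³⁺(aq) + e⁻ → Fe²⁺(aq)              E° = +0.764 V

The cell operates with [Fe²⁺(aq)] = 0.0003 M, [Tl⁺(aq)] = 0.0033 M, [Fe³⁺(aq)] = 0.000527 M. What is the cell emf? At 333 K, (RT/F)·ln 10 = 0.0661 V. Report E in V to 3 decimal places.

+1.288 V

The Fe³⁺/Fe²⁺ couple has the more positive E°, so it is the cathode; Tl⁺/Tl is the anode.
E°cell = E°cat − E°an = +0.764 − (−0.344) = +1.108 V; n = 1.
For the overall reaction Fe³⁺(aq) + Tl(s) → Fe²⁺(aq) + Tl⁺(aq), Q = ([Fe²⁺(aq)]·[Tl⁺(aq)]) / [Fe³⁺(aq)] = 0.00188, giving log Q = −2.726.
By the Nernst equation, E = +1.108 − (0.0661/1)·(−2.726) = +1.288 V.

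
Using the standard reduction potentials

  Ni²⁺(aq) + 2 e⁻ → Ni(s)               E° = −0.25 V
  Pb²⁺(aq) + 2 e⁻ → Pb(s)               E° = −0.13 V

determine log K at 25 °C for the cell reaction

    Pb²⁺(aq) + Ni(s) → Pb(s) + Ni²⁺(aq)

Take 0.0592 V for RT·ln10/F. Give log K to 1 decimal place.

log K = 4.1

The Pb²⁺/Pb couple is reduced (cathode); E°cell = −0.13 − (−0.25) = +0.12 V with n = 2.
At equilibrium E = 0, so log K = nE°cell / 0.0592 = (2)(+0.12) / 0.0592 = 4.1.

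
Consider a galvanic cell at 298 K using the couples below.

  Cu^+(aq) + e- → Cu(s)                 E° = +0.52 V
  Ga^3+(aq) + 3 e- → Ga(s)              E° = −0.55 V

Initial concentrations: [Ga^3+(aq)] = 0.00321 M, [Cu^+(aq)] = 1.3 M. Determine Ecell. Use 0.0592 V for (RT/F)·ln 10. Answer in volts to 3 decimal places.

+1.126 V

Cu⁺/Cu is reduced (cathode, E° = +0.52 V) and Ga³⁺/Ga is oxidized (anode).
E°cell = +0.52 − (−0.55) = +1.07 V, with n = 3 electrons transferred.
Balancing gives 3 Cu^+(aq) + Ga(s) → 3 Cu(s) + Ga^3+(aq); hence Q = [Ga^3+(aq)] / [Cu^+(aq)]^3 = 0.00146 (log Q = −2.835).
E = E° − (0.0592/n)·log Q = +1.07 − (0.0592/3)(−2.835) = +1.126 V.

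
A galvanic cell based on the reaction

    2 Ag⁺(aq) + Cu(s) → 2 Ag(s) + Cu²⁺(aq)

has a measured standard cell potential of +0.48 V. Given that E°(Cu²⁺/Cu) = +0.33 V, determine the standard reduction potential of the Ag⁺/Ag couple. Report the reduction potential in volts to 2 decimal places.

+0.81 V

In the reaction as written the Ag⁺/Ag couple is reduced (cathode) and Cu²⁺/Cu is oxidized (anode), so E°cell = E°(Ag⁺/Ag) − E°(Cu²⁺/Cu).
E°(Ag⁺/Ag) = E°cell + E°(anode) = +0.48 + (+0.33) = +0.81 V.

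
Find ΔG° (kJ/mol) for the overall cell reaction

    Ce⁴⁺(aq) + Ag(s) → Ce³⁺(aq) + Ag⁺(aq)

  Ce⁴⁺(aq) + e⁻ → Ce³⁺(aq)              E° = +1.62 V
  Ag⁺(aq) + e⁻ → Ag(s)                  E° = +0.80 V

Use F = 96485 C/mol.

In the reaction as written Ce⁴⁺(aq) is reduced, so the Ce⁴⁺/Ce³⁺ couple is the cathode and Ag⁺/Ag is the anode.
E°cell = +1.62 − (+0.80) = +0.82 V; balancing electrons gives n = 1.
ΔG° = −nFE°cell = −(1)(96485)(+0.82) J/mol = −79.1 kJ/mol.

−79.1 kJ/mol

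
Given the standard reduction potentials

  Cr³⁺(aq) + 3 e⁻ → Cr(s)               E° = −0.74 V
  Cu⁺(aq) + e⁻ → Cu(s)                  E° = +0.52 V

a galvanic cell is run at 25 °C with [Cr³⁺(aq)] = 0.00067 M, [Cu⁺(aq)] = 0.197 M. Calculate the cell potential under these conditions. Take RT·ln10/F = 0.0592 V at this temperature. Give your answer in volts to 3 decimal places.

+1.281 V

Cu⁺/Cu is reduced (cathode, E° = +0.52 V) and Cr³⁺/Cr is oxidized (anode).
E°cell = E°cat − E°an = +0.52 − (−0.74) = +1.26 V; n = 3.
The balanced reaction is 3 Cu⁺(aq) + Cr(s) → 3 Cu(s) + Cr³⁺(aq), so Q = [Cr³⁺(aq)] / [Cu⁺(aq)]^3 = 0.0876 and log Q = −1.057.
By the Nernst equation, E = +1.26 − (0.0592/3)·(−1.057) = +1.281 V.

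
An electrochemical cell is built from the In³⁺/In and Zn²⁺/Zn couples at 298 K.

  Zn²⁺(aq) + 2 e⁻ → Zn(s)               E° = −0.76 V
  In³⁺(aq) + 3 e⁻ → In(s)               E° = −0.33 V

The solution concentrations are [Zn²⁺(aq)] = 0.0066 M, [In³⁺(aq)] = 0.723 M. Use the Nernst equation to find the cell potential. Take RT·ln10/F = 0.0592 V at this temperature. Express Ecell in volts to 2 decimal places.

+0.49 V

Since E°(In³⁺/In) > E°(Zn²⁺/Zn), In³⁺/In serves as the cathode.
E°cell = E°cat − E°an = −0.33 − (−0.76) = +0.43 V; n = 6.
Balancing gives 2 In³⁺(aq) + 3 Zn(s) → 2 In(s) + 3 Zn²⁺(aq); hence Q = [Zn²⁺(aq)]^3 / [In³⁺(aq)]^2 = 5.5×10^−7 (log Q = −6.260).
Applying E = E° − (RT ln10/nF)·log Q gives +0.43 − (0.0592/6)(−6.260) = +0.49 V.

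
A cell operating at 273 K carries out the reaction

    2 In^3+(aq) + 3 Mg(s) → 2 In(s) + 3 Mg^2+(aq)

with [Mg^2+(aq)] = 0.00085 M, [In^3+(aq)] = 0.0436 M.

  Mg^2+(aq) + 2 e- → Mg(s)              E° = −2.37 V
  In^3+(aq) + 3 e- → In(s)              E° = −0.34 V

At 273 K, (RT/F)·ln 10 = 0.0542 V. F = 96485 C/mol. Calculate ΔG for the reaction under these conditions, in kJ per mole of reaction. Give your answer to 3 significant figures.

The standard cell potential is −0.34 − (−2.37) = +2.03 V, with n = 6 electrons in the balanced equation.
The reaction quotient is [Mg^2+(aq)]^3 / [In^3+(aq)]^2 = 3.23×10^−7; by Nernst, E = +2.03 − (0.0542/6)(−6.491) = +2.0886 V.
ΔG = −nFE = −(6)(96485)(+2.0886) J/mol = −1210 kJ/mol.

−1210 kJ/mol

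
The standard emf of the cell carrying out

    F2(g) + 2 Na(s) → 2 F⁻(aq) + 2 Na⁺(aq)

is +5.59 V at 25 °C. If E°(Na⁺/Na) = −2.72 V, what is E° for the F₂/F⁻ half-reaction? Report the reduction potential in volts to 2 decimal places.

+2.87 V

In the reaction as written the F₂/F⁻ couple is reduced (cathode) and Na⁺/Na is oxidized (anode), so E°cell = E°(F₂/F⁻) − E°(Na⁺/Na).
E°(F₂/F⁻) = E°cell + E°(anode) = +5.59 + (−2.72) = +2.87 V.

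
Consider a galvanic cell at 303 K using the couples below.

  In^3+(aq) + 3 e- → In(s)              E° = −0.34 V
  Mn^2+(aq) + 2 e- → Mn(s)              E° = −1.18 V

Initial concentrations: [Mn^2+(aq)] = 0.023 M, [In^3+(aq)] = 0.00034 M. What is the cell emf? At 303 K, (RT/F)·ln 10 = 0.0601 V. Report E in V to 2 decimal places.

+0.82 V

The In³⁺/In couple has the more positive E°, so it is the cathode; Mn²⁺/Mn is the anode.
The standard potential is −0.34 − (−1.18) = +0.84 V and the balanced reaction transfers n = 6 electrons.
For the overall reaction 2 In^3+(aq) + 3 Mn(s) → 2 In(s) + 3 Mn^2+(aq), Q = [Mn^2+(aq)]^3 / [In^3+(aq)]^2 = 105, giving log Q = 2.022.
By the Nernst equation, E = +0.84 − (0.0601/6)·(2.022) = +0.82 V.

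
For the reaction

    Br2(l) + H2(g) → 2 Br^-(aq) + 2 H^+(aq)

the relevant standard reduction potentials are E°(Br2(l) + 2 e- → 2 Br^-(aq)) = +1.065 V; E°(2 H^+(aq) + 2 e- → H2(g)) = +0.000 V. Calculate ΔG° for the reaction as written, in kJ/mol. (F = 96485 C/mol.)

In the reaction as written Br2(l) is reduced, so the Br₂/Br⁻ couple is the cathode and 2H⁺/H₂ is the anode.
E°cell = +1.065 − (+0.000) = +1.065 V; balancing electrons gives n = 2.
ΔG° = −nFE°cell = −(2)(96485)(+1.065) J/mol = −206 kJ/mol.

−206 kJ/mol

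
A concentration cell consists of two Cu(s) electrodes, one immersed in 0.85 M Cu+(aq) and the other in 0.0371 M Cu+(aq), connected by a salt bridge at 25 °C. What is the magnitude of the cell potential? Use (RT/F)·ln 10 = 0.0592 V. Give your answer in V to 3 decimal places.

For a concentration cell E°cell = 0, since both electrodes use the same couple.
The compartment with the higher Cu+(aq) concentration (0.85 M) acts as the cathode; ions are reduced there and produced at the dilute (0.0371 M) anode.
With n = 1, Ecell = −(0.0592/1)·log([dilute]/[conc]) = −(0.0592/1)·log(0.0371/0.85) = +0.081 V.

0.081 V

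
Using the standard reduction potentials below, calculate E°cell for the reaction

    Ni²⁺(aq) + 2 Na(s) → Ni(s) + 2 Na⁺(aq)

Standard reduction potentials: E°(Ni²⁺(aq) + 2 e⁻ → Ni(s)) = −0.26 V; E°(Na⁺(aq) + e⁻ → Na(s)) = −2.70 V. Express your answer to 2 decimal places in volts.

+2.44 V

Ni²⁺(aq) gains electrons, so the Ni²⁺/Ni couple is the cathode; the Na⁺/Na couple is the anode.
E°cell = E°(cathode) − E°(anode) = −0.26 − (−2.70) = +2.44 V.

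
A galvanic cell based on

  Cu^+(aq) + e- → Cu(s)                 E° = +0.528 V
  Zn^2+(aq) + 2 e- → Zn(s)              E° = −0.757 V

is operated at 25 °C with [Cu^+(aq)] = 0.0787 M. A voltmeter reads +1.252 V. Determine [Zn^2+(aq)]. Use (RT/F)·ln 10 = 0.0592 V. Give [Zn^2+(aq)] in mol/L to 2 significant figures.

0.081 M

Cu⁺/Cu is the cathode (higher E°); E°cell = +0.528 − (−0.757) = +1.285 V with n = 2.
Rearranging E = E° − (0.0592/n)·log Q gives log Q = 2(+1.285 − (+1.252))/0.0592 = 1.115.
The balanced reaction is 2 Cu^+(aq) + Zn(s) → 2 Cu(s) + Zn^2+(aq), so Q = [Zn^2+(aq)] / [Cu^+(aq)]^2.
Isolating [Zn^2+(aq)] in Q = 10^{1.115} yields log [Zn^2+(aq)] = −1.093, i.e. 0.081 M.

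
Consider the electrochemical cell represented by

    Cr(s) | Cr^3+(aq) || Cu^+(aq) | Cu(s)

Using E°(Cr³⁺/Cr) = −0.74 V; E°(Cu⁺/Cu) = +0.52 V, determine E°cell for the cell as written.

By convention the left-hand electrode in cell notation is the anode (oxidation) and the right-hand electrode is the cathode (reduction).
E°cell = E°(right) − E°(left) = +0.52 − (−0.74) = +1.26 V.

+1.26 V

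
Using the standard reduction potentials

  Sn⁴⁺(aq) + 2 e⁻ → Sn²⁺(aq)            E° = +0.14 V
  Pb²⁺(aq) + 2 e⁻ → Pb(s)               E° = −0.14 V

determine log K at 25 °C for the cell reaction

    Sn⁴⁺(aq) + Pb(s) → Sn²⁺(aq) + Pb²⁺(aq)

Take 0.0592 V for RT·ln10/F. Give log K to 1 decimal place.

log K = 9.5

The Sn⁴⁺/Sn²⁺ couple is reduced (cathode); E°cell = +0.14 − (−0.14) = +0.28 V with n = 2.
At equilibrium E = 0, so log K = nE°cell / 0.0592 = (2)(+0.28) / 0.0592 = 9.5.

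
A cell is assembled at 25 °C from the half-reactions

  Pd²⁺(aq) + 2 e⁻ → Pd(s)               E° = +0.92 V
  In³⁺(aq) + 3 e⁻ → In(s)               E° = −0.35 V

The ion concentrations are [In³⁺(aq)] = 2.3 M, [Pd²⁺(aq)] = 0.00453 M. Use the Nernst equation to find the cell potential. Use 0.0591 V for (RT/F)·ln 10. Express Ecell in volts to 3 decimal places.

+1.194 V

Since E°(Pd²⁺/Pd) > E°(In³⁺/In), Pd²⁺/Pd serves as the cathode.
E°cell = E°cat − E°an = +0.92 − (−0.35) = +1.27 V; n = 6.
The balanced reaction is 3 Pd²⁺(aq) + 2 In(s) → 3 Pd(s) + 2 In³⁺(aq), so Q = [In³⁺(aq)]^2 / [Pd²⁺(aq)]^3 = 5.69×10^7 and log Q = 7.755.
E = E° − (0.0591/n)·log Q = +1.27 − (0.0591/6)(7.755) = +1.194 V.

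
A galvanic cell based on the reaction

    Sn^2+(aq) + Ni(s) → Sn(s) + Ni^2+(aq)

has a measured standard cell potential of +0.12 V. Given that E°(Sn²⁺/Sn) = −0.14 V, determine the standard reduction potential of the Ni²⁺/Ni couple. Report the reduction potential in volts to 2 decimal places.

In the reaction as written the Sn²⁺/Sn couple is reduced (cathode) and Ni²⁺/Ni is oxidized (anode), so E°cell = E°(Sn²⁺/Sn) − E°(Ni²⁺/Ni).
E°(Ni²⁺/Ni) = E°(cathode) − E°cell = −0.14 − (+0.12) = −0.26 V.

−0.26 V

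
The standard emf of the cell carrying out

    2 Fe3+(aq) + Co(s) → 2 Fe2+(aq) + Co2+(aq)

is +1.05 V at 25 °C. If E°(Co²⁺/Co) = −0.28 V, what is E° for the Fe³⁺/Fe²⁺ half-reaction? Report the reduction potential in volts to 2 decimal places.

In the reaction as written the Fe³⁺/Fe²⁺ couple is reduced (cathode) and Co²⁺/Co is oxidized (anode), so E°cell = E°(Fe³⁺/Fe²⁺) − E°(Co²⁺/Co).
E°(Fe³⁺/Fe²⁺) = E°cell + E°(anode) = +1.05 + (−0.28) = +0.77 V.

+0.77 V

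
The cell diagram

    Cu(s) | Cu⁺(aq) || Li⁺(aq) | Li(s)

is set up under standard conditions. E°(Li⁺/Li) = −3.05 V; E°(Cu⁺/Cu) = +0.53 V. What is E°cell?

By convention the left-hand electrode in cell notation is the anode (oxidation) and the right-hand electrode is the cathode (reduction).
E°cell = E°(right) − E°(left) = −3.05 − (+0.53) = −3.58 V.
The negative sign shows that, as written, the cell would require an external voltage to drive the reaction.

−3.58 V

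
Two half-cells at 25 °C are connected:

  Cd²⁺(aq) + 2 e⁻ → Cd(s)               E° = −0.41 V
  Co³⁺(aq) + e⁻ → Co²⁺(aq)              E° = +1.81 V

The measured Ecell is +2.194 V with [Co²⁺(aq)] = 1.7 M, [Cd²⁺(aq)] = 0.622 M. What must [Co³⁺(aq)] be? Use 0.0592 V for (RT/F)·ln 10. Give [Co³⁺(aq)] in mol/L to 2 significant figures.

0.49 M

With Co³⁺/Co²⁺ at the cathode and Cd²⁺/Cd at the anode, E°cell = +1.81 − (−0.41) = +2.22 V (n = 2).
Since E = E° − (0.0592/n)·log Q, log Q = n(E° − E)/0.0592 = 0.878.
For 2 Co³⁺(aq) + Cd(s) → 2 Co²⁺(aq) + Cd²⁺(aq), the reaction quotient is Q = ([Co²⁺(aq)]^2·[Cd²⁺(aq)]) / [Co³⁺(aq)]^2.
Isolating [Co³⁺(aq)] in Q = 10^{0.878} yields log [Co³⁺(aq)] = −0.312, i.e. 0.49 M.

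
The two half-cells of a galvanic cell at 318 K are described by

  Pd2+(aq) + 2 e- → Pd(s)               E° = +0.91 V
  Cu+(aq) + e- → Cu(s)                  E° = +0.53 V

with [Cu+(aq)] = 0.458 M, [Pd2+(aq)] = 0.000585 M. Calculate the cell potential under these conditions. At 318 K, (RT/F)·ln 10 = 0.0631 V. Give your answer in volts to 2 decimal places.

+0.30 V

The Pd²⁺/Pd couple has the more positive E°, so it is the cathode; Cu⁺/Cu is the anode.
E°cell = +0.91 − (+0.53) = +0.38 V, with n = 2 electrons transferred.
Balancing gives Pd2+(aq) + 2 Cu(s) → Pd(s) + 2 Cu+(aq); hence Q = [Cu+(aq)]^2 / [Pd2+(aq)] = 359 (log Q = 2.555).
By the Nernst equation, E = +0.38 − (0.0631/2)·(2.555) = +0.30 V.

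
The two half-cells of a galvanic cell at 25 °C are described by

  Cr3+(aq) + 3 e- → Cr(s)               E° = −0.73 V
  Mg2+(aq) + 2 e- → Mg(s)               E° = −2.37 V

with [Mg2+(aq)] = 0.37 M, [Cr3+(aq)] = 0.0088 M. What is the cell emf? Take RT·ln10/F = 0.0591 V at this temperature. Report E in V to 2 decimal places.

The Cr³⁺/Cr couple has the more positive E°, so it is the cathode; Mg²⁺/Mg is the anode.
E°cell = E°cat − E°an = −0.73 − (−2.37) = +1.64 V; n = 6.
The balanced reaction is 2 Cr3+(aq) + 3 Mg(s) → 2 Cr(s) + 3 Mg2+(aq), so Q = [Mg2+(aq)]^3 / [Cr3+(aq)]^2 = 654 and log Q = 2.816.
By the Nernst equation, E = +1.64 − (0.0591/6)·(2.816) = +1.61 V.

+1.61 V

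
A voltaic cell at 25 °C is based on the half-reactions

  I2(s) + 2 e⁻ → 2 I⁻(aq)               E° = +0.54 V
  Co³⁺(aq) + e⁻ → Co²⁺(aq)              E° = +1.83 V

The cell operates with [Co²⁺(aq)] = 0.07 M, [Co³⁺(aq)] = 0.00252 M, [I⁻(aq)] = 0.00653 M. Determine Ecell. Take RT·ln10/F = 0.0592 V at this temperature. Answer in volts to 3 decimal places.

Co³⁺/Co²⁺ is reduced (cathode, E° = +1.83 V) and I₂/I⁻ is oxidized (anode).
E°cell = +1.83 − (+0.54) = +1.29 V, with n = 2 electrons transferred.
Balancing gives 2 Co³⁺(aq) + 2 I⁻(aq) → 2 Co²⁺(aq) + I2(s); hence Q = [Co²⁺(aq)]^2 / ([Co³⁺(aq)]^2·[I⁻(aq)]^2) = 1.81×10^7 (log Q = 7.258).
By the Nernst equation, E = +1.29 − (0.0592/2)·(7.258) = +1.075 V.

+1.075 V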